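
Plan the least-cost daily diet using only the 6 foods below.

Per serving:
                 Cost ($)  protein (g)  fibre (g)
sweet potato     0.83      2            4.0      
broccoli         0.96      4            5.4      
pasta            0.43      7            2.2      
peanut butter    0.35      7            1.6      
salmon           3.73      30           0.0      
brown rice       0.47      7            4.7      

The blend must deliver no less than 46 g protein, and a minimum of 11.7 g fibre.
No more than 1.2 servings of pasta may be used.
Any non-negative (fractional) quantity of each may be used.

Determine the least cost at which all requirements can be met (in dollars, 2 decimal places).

$2.35

Treat it as an LP. Let x1 = servings of sweet potato, x2 = servings of broccoli, x3 = servings of pasta, x4 = servings of peanut butter, x5 = servings of salmon, x6 = servings of brown rice.
Minimise 0.83x1 + 0.96x2 + 0.43x3 + 0.35x4 + 3.73x5 + 0.47x6 s.t.:
  2x1 + 4x2 + 7x3 + 7x4 + 30x5 + 7x6 ≥ 46   (protein)
  4x1 + 5.4x2 + 2.2x3 + 1.6x4 + 4.7x6 ≥ 11.7   (fibre)
  x3 ≤ 1.2
  x1, x2, x3, x4, x5, x6 ≥ 0.
At the optimum only peanut butter, brown rice are positive (sweet potato, broccoli, pasta, salmon = 0). Binding constraints: protein and fibre.
So peanut butter = 6.189 servings, brown rice = 0.3825 servings.
Hence cost = 0.35·6.189 + 0.47·0.3825 = $2.3459.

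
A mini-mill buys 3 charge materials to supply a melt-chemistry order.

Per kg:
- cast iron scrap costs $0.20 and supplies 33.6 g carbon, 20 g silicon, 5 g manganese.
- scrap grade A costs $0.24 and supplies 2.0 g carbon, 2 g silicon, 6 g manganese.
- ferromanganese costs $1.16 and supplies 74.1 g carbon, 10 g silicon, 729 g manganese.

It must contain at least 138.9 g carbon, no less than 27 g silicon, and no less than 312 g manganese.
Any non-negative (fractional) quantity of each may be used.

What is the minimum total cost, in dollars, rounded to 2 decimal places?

$1.12

Treat it as an LP. Let x1 = kg of cast iron scrap, x2 = kg of scrap grade A, x3 = kg of ferromanganese.
Minimize 0.2x1 + 0.24x2 + 1.16x3 with:
  33.6x1 + 2x2 + 74.1x3 ≥ 138.9   (carbon)
  20x1 + 2x2 + 10x3 ≥ 27   (silicon)
  5x1 + 6x2 + 729x3 ≥ 312   (manganese)
  x1, x2, x3 ≥ 0.
At the optimum only cast iron scrap, ferromanganese are positive (scrap grade A = 0). Binding constraints: carbon and manganese.
So cast iron scrap = 3.239 kg, ferromanganese = 0.4058 kg.
Objective = 0.2·3.239 + 1.16·0.4058 = 1.1185.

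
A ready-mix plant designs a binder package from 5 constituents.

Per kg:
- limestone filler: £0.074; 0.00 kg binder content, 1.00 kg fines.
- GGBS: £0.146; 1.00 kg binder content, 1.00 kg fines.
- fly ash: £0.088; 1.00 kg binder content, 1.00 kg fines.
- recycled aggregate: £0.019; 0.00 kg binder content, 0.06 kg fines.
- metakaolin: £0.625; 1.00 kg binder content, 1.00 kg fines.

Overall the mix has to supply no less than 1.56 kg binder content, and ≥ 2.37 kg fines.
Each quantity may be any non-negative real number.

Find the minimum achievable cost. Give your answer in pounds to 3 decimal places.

£0.197

Treat it as an LP. Let x1 = kg of limestone filler, x2 = kg of GGBS, x3 = kg of fly ash, x4 = kg of recycled aggregate, x5 = kg of metakaolin.
min 0.074x1 + 0.146x2 + 0.088x3 + 0.019x4 + 0.625x5 with:
  1x2 + 1x3 + 1x5 ≥ 1.56   (binder content)
  1x1 + 1x2 + 1x3 + 0.06x4 + 1x5 ≥ 2.37   (fines)
  x1, x2, x3, x4, x5 ≥ 0.
The optimal basis is {limestone filler, fly ash}; GGBS, recycled aggregate, metakaolin drop out. There the binder content and fines constraints are tight.
So limestone filler = 0.81 kg, fly ash = 1.56 kg.
Objective = 0.074·0.81 + 0.088·1.56 = 0.19722.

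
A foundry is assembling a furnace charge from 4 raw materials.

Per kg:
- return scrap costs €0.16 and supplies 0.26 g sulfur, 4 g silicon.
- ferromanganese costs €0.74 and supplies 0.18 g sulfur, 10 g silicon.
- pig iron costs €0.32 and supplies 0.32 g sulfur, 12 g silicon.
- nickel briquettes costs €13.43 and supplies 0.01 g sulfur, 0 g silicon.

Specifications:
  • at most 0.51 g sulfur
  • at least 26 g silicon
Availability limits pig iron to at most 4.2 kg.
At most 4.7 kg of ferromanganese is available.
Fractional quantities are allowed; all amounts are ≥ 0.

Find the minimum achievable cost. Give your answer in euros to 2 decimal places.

€1.69

Treat it as an LP. Let x1 = kg of return scrap, x2 = kg of ferromanganese, x3 = kg of pig iron, x4 = kg of nickel briquettes.
Minimise 0.16x1 + 0.74x2 + 0.32x3 + 13.43x4 with:
  0.26x1 + 0.18x2 + 0.32x3 + 0.01x4 ≤ 0.51   (sulfur)
  4x1 + 10x2 + 12x3 ≥ 26   (silicon)
  x3 ≤ 4.2
  x2 ≤ 4.7
  x1, x2, x3, x4 ≥ 0.
The minimum-cost mix takes nothing from return scrap, nickel briquettes — only ferromanganese, pig iron. There the sulfur and silicon constraints are tight.
So ferromanganese = 2.115 kg, pig iron = 0.4038 kg.
Hence cost = 0.74·2.115 + 0.32·0.4038 = €1.6943.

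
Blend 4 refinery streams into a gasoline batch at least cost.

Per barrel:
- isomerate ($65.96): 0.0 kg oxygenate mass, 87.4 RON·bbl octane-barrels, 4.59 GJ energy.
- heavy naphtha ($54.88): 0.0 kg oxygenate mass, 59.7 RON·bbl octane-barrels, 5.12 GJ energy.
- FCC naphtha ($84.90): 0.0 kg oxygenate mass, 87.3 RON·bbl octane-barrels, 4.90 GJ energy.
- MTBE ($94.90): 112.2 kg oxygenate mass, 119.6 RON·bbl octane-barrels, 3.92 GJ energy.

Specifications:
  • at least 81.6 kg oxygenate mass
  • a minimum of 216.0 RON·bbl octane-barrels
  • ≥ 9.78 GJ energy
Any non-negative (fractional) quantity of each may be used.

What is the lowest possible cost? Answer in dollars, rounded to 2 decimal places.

$167.15

Let x1 = barrels of isomerate, x2 = barrels of heavy naphtha, x3 = barrels of FCC naphtha, x4 = barrels of MTBE.
Minimise 65.96x1 + 54.88x2 + 84.9x3 + 94.9x4 s.t.:
  112.2x4 ≥ 81.6   (oxygenate mass)
  87.4x1 + 59.7x2 + 87.3x3 + 119.6x4 ≥ 216   (octane-barrels)
  4.59x1 + 5.12x2 + 4.9x3 + 3.92x4 ≥ 9.78   (energy)
  x1, x2, x3, x4 ≥ 0.
At the optimum only isomerate, heavy naphtha, MTBE are positive (FCC naphtha = 0). The oxygenate mass, octane-barrels, energy requirements are met with equality.
Solving gives x1 = 1.4234, x2 = 0.077301, x4 = 0.72727.
Objective = 65.96·1.4234 + 54.88·0.077301 + 94.9·0.72727 = 167.1477.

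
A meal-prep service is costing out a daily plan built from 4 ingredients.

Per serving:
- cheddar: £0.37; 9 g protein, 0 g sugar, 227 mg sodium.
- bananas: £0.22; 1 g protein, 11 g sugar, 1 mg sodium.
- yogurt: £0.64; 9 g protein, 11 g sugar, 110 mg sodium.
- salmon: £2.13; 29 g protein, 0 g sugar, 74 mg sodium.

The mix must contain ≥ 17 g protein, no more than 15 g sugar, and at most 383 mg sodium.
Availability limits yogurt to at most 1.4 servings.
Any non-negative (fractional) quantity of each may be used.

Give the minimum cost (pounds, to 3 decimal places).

Let x1 = servings of cheddar, x2 = servings of bananas, x3 = servings of yogurt, x4 = servings of salmon.
min 0.37x1 + 0.22x2 + 0.64x3 + 2.13x4 subject to:
  9x1 + 1x2 + 9x3 + 29x4 ≥ 17   (protein)
  11x2 + 11x3 ≤ 15   (sugar)
  227x1 + 1x2 + 110x3 + 74x4 ≤ 383   (sodium)
  x3 ≤ 1.4
  x1, x2, x3, x4 ≥ 0.
The optimal basis is {cheddar, salmon}; bananas, yogurt drop out. There the protein and sodium constraints are tight.
That vertex is x1 = 1.665, x4 = 0.06963.
Cost = 0.37·1.665 + 2.13·0.06963 = 0.76436.

£0.764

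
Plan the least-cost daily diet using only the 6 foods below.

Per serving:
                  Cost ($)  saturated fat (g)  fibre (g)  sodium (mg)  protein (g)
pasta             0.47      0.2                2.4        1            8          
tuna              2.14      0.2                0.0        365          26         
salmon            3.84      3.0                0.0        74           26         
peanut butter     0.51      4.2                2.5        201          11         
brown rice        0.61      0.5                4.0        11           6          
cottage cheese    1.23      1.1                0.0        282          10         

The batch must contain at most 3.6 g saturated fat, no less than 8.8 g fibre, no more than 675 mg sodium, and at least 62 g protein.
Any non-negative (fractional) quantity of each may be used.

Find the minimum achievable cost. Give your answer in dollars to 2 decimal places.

$3.57

This is a linear program. Let x1 = servings of pasta, x2 = servings of tuna, x3 = servings of salmon, x4 = servings of peanut butter, x5 = servings of brown rice, x6 = servings of cottage cheese.
Minimise 0.47x1 + 2.14x2 + 3.84x3 + 0.51x4 + 0.61x5 + 1.23x6 s.t.:
  0.2x1 + 0.2x2 + 3x3 + 4.2x4 + 0.5x5 + 1.1x6 ≤ 3.6   (saturated fat)
  2.4x1 + 2.5x4 + 4x5 ≥ 8.8   (fibre)
  1x1 + 365x2 + 74x3 + 201x4 + 11x5 + 282x6 ≤ 675   (sodium)
  8x1 + 26x2 + 26x3 + 11x4 + 6x5 + 10x6 ≥ 62   (protein)
  x1, x2, x3, x4, x5, x6 ≥ 0.
The minimum-cost mix takes nothing from tuna, salmon, brown rice, cottage cheese — only pasta, peanut butter. Binding constraints: saturated fat and protein.
That vertex is x1 = 7.032, x4 = 0.5223.
Cost = 0.47·7.032 + 0.51·0.5223 = 3.5714.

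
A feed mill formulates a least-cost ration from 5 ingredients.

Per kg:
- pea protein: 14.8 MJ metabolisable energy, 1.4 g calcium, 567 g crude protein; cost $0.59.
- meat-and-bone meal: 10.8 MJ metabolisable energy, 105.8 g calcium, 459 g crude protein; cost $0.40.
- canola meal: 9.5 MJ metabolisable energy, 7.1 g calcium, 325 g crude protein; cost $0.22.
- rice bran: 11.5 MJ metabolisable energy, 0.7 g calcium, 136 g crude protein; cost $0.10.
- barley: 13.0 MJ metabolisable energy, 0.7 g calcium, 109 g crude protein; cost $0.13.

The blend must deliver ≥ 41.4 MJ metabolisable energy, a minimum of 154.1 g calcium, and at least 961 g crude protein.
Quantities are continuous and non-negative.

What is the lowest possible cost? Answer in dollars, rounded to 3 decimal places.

$0.801

Treat it as an LP. Let x1 = kg of pea protein, x2 = kg of meat-and-bone meal, x3 = kg of canola meal, x4 = kg of rice bran, x5 = kg of barley.
Minimise 0.59x1 + 0.4x2 + 0.22x3 + 0.1x4 + 0.13x5 with:
  14.8x1 + 10.8x2 + 9.5x3 + 11.5x4 + 13x5 ≥ 41.4   (metabolisable energy)
  1.4x1 + 105.8x2 + 7.1x3 + 0.7x4 + 0.7x5 ≥ 154.1   (calcium)
  567x1 + 459x2 + 325x3 + 136x4 + 109x5 ≥ 961   (crude protein)
  x1, x2, x3, x4, x5 ≥ 0.
At the optimum only meat-and-bone meal, rice bran are positive (pea protein, canola meal, barley = 0). Binding constraints: metabolisable energy and calcium.
That vertex is x2 = 1.442, x4 = 2.246.
Total cost: 0.4·1.442 + 0.1·2.246 = 0.80140.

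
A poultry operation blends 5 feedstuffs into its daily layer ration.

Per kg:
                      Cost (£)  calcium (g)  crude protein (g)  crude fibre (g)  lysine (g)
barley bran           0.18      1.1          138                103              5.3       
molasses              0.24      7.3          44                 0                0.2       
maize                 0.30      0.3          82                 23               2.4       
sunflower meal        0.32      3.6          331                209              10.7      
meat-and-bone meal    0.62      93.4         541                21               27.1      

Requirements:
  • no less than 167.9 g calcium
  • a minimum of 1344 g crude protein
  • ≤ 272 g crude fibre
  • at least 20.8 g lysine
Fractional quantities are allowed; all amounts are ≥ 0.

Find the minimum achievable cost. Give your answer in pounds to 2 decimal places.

Let x1 = kg of barley bran, x2 = kg of molasses, x3 = kg of maize, x4 = kg of sunflower meal, x5 = kg of meat-and-bone meal.
Minimize 0.18x1 + 0.24x2 + 0.3x3 + 0.32x4 + 0.62x5 with:
  1.1x1 + 7.3x2 + 0.3x3 + 3.6x4 + 93.4x5 ≥ 167.9   (calcium)
  138x1 + 44x2 + 82x3 + 331x4 + 541x5 ≥ 1344   (crude protein)
  103x1 + 23x3 + 209x4 + 21x5 ≤ 272   (crude fibre)
  5.3x1 + 0.2x2 + 2.4x3 + 10.7x4 + 27.1x5 ≥ 20.8   (lysine)
  x1, x2, x3, x4, x5 ≥ 0.
The optimal basis is {sunflower meal, meat-and-bone meal}; barley bran, molasses, maize drop out. Binding constraints: crude protein and crude fibre.
Optimal quantities: sunflower meal = 1.121 kg, meat-and-bone meal = 1.799 kg.
Hence cost = 0.32·1.121 + 0.62·1.799 = £1.4741.

£1.47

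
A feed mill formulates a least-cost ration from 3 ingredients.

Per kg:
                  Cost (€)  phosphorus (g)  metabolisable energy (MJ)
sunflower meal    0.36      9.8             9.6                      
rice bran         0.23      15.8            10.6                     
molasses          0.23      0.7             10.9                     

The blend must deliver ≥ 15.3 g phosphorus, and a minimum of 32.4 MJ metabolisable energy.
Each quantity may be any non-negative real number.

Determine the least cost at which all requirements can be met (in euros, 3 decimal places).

€0.689

This is a linear program. Let x1 = kg of sunflower meal, x2 = kg of rice bran, x3 = kg of molasses.
Minimize 0.36x1 + 0.23x2 + 0.23x3 subject to:
  9.8x1 + 15.8x2 + 0.7x3 ≥ 15.3   (phosphorus)
  9.6x1 + 10.6x2 + 10.9x3 ≥ 32.4   (metabolisable energy)
  x1, x2, x3 ≥ 0.
The minimum-cost mix takes nothing from sunflower meal — only rice bran, molasses. Binding constraints: phosphorus and metabolisable energy.
Solving gives x2 = 0.8743, x3 = 2.122.
Total cost: 0.23·0.8743 + 0.23·2.122 = 0.68915.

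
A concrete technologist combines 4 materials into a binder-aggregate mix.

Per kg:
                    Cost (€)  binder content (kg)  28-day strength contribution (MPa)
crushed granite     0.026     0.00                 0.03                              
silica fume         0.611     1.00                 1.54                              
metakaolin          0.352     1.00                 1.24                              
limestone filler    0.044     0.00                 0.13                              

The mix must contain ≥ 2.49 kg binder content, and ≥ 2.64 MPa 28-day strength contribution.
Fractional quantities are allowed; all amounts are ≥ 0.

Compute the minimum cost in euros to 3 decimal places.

Let x1 = kg of crushed granite, x2 = kg of silica fume, x3 = kg of metakaolin, x4 = kg of limestone filler.
Minimise 0.026x1 + 0.611x2 + 0.352x3 + 0.044x4 subject to:
  1x2 + 1x3 ≥ 2.49   (binder content)
  0.03x1 + 1.54x2 + 1.24x3 + 0.13x4 ≥ 2.64   (28-day strength contribution)
  x1, x2, x3, x4 ≥ 0.
The minimum-cost mix takes nothing from crushed granite, silica fume, limestone filler — only metakaolin. Binding constraint: binder content.
That vertex is x3 = 2.49.
Total cost: 0.352·2.49 = 0.87648.

€0.876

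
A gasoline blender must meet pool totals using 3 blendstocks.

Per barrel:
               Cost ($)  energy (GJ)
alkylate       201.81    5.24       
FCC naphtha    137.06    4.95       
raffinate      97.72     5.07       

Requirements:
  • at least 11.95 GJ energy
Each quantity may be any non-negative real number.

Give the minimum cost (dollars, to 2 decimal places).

Let x1 = barrels of alkylate, x2 = barrels of FCC naphtha, x3 = barrels of raffinate.
Minimize 201.81x1 + 137.06x2 + 97.72x3 with:
  5.24x1 + 4.95x2 + 5.07x3 ≥ 11.95   (energy)
  x1, x2, x3 ≥ 0.
At the optimum only raffinate is positive (alkylate, FCC naphtha = 0). Binding constraint: energy.
Optimal quantities: raffinate = 2.357 barrels.
Cost = 97.72·2.357 = 230.3260.

$230.33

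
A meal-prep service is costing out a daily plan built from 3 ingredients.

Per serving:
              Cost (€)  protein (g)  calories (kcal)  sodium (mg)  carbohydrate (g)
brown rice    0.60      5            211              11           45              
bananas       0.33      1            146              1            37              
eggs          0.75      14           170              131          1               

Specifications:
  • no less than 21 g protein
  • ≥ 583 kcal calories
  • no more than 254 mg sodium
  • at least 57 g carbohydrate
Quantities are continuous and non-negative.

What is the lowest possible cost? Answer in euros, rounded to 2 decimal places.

€1.80

Let x1 = servings of brown rice, x2 = servings of bananas, x3 = servings of eggs.
min 0.6x1 + 0.33x2 + 0.75x3 s.t.:
  5x1 + 1x2 + 14x3 ≥ 21   (protein)
  211x1 + 146x2 + 170x3 ≥ 583   (calories)
  11x1 + 1x2 + 131x3 ≤ 254   (sodium)
  45x1 + 37x2 + 1x3 ≥ 57   (carbohydrate)
  x1, x2, x3 ≥ 0.
The minimum-cost mix takes nothing from brown rice — only bananas, eggs. Binding constraints: protein and calories.
So bananas = 2.45 servings, eggs = 1.325 servings.
Total cost: 0.33·2.45 + 0.75·1.325 = 1.8023.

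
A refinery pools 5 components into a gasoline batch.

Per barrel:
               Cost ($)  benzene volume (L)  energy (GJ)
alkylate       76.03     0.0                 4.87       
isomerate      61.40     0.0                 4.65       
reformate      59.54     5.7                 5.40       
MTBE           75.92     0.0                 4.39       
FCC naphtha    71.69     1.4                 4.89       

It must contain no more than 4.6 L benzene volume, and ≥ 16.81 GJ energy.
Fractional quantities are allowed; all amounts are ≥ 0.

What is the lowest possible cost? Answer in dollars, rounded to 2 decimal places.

Let x1 = barrels of alkylate, x2 = barrels of isomerate, x3 = barrels of reformate, x4 = barrels of MTBE, x5 = barrels of FCC naphtha.
Minimise 76.03x1 + 61.4x2 + 59.54x3 + 75.92x4 + 71.69x5 s.t.:
  5.7x3 + 1.4x5 ≤ 4.6   (benzene volume)
  4.87x1 + 4.65x2 + 5.4x3 + 4.39x4 + 4.89x5 ≥ 16.81   (energy)
  x1, x2, x3, x4, x5 ≥ 0.
The cheapest feasible vertex uses only isomerate, reformate; alkylate, MTBE, FCC naphtha are not used. The benzene volume and energy requirements are met with equality.
That vertex is x2 = 2.6779, x3 = 0.80702.
Objective = 61.4·2.6779 + 59.54·0.80702 = 212.4730.

$212.47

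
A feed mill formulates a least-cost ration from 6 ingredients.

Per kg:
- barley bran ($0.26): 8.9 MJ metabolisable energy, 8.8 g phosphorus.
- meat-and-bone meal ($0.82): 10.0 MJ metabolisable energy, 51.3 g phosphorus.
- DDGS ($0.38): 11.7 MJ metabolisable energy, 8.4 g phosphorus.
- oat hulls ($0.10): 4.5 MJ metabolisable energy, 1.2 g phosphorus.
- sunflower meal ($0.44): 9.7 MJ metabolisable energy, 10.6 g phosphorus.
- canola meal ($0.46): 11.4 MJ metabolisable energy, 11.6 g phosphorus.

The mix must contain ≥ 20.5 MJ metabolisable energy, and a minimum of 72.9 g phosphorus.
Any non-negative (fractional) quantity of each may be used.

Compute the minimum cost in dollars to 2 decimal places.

$1.27

Let x1 = kg of barley bran, x2 = kg of meat-and-bone meal, x3 = kg of DDGS, x4 = kg of oat hulls, x5 = kg of sunflower meal, x6 = kg of canola meal.
Minimize 0.26x1 + 0.82x2 + 0.38x3 + 0.1x4 + 0.44x5 + 0.46x6 with:
  8.9x1 + 10x2 + 11.7x3 + 4.5x4 + 9.7x5 + 11.4x6 ≥ 20.5   (metabolisable energy)
  8.8x1 + 51.3x2 + 8.4x3 + 1.2x4 + 10.6x5 + 11.6x6 ≥ 72.9   (phosphorus)
  x1, x2, x3, x4, x5, x6 ≥ 0.
The optimal basis is {barley bran, meat-and-bone meal}; DDGS, oat hulls, sunflower meal, canola meal drop out. There the metabolisable energy and phosphorus constraints are tight.
Solving gives x1 = 0.8754, x2 = 1.271.
Cost = 0.26·0.8754 + 0.82·1.271 = 1.2698.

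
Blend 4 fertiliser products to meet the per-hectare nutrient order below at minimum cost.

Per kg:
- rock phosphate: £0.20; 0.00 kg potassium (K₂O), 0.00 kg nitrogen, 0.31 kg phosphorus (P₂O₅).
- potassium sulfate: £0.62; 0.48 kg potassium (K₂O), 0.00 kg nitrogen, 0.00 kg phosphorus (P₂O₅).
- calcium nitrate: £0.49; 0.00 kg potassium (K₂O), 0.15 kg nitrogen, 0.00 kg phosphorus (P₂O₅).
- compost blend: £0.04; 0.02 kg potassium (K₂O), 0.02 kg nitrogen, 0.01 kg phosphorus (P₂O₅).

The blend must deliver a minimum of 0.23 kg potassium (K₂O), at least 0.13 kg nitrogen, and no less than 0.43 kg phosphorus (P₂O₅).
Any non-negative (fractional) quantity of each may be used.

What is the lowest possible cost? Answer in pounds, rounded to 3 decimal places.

£0.625

Set it up as a linear program. Let x1 = kg of rock phosphate, x2 = kg of potassium sulfate, x3 = kg of calcium nitrate, x4 = kg of compost blend.
min 0.2x1 + 0.62x2 + 0.49x3 + 0.04x4 s.t.:
  0.48x2 + 0.02x4 ≥ 0.23   (potassium (K₂O))
  0.15x3 + 0.02x4 ≥ 0.13   (nitrogen)
  0.31x1 + 0.01x4 ≥ 0.43   (phosphorus (P₂O₅))
  x1, x2, x3, x4 ≥ 0.
The optimal basis is {rock phosphate, potassium sulfate, compost blend}; calcium nitrate drops out. Binding constraints: potassium (K₂O), nitrogen, phosphorus (P₂O₅).
So rock phosphate = 1.177 kg, potassium sulfate = 0.2083 kg, compost blend = 6.5 kg.
Objective = 0.2·1.177 + 0.62·0.2083 + 0.04·6.5 = 0.62455.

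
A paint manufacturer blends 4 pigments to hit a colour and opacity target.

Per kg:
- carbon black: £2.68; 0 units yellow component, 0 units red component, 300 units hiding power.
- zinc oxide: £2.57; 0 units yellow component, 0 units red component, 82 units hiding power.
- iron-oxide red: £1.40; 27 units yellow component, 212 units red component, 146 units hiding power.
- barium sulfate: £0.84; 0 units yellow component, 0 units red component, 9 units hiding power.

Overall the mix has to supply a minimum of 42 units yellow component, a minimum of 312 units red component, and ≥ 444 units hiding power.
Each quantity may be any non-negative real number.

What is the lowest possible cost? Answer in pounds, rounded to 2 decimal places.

Set it up as a linear program. Let x1 = kg of carbon black, x2 = kg of zinc oxide, x3 = kg of iron-oxide red, x4 = kg of barium sulfate.
Minimise 2.68x1 + 2.57x2 + 1.4x3 + 0.84x4 s.t.:
  27x3 ≥ 42   (yellow component)
  212x3 ≥ 312   (red component)
  300x1 + 82x2 + 146x3 + 9x4 ≥ 444   (hiding power)
  x1, x2, x3, x4 ≥ 0.
The cheapest feasible vertex uses only carbon black, iron-oxide red; zinc oxide, barium sulfate are not used. Binding constraints: yellow component and hiding power.
Optimal quantities: carbon black = 0.723 kg, iron-oxide red = 1.556 kg.
Total cost: 2.68·0.723 + 1.4·1.556 = 4.1160.

£4.12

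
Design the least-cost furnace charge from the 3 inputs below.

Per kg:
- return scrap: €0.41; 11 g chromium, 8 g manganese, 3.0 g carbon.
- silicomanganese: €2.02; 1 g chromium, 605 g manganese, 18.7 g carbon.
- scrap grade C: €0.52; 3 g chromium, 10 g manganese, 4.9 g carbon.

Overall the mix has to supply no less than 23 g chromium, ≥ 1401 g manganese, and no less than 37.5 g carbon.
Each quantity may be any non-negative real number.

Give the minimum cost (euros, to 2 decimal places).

This is a linear program. Let x1 = kg of return scrap, x2 = kg of silicomanganese, x3 = kg of scrap grade C.
min 0.41x1 + 2.02x2 + 0.52x3 subject to:
  11x1 + 1x2 + 3x3 ≥ 23   (chromium)
  8x1 + 605x2 + 10x3 ≥ 1401   (manganese)
  3x1 + 18.7x2 + 4.9x3 ≥ 37.5   (carbon)
  x1, x2, x3 ≥ 0.
At the optimum only return scrap, silicomanganese are positive (scrap grade C = 0). The chromium and manganese requirements are met with equality.
So return scrap = 1.883 kg, silicomanganese = 2.291 kg.
Objective = 0.41·1.883 + 2.02·2.291 = 5.3999.

€5.40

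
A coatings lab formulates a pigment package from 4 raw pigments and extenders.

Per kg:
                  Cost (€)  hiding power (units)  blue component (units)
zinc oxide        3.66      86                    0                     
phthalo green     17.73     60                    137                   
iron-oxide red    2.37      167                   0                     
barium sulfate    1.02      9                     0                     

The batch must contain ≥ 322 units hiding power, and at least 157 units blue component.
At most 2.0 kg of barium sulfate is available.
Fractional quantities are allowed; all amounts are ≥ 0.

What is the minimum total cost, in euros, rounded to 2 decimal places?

Let x1 = kg of zinc oxide, x2 = kg of phthalo green, x3 = kg of iron-oxide red, x4 = kg of barium sulfate.
min 3.66x1 + 17.73x2 + 2.37x3 + 1.02x4 with:
  86x1 + 60x2 + 167x3 + 9x4 ≥ 322   (hiding power)
  137x2 ≥ 157   (blue component)
  x4 ≤ 2
  x1, x2, x3, x4 ≥ 0.
The cheapest feasible vertex uses only phthalo green, iron-oxide red; zinc oxide, barium sulfate are not used. There the hiding power and blue component constraints are tight.
Solving gives x2 = 1.146, x3 = 1.516.
Total cost: 17.73·1.146 + 2.37·1.516 = 23.9115.

€23.91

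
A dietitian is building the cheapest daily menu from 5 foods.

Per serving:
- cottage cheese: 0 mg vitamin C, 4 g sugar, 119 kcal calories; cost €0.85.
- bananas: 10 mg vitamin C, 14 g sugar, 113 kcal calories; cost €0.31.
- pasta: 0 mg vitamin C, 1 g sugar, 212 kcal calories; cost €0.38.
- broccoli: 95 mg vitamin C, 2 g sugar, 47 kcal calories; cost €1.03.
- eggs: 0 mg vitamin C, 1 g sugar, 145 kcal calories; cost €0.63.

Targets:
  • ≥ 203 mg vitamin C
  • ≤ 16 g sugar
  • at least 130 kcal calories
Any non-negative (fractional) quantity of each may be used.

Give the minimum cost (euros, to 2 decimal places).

Let x1 = servings of cottage cheese, x2 = servings of bananas, x3 = servings of pasta, x4 = servings of broccoli, x5 = servings of eggs.
Minimize 0.85x1 + 0.31x2 + 0.38x3 + 1.03x4 + 0.63x5 s.t.:
  10x2 + 95x4 ≥ 203   (vitamin C)
  4x1 + 14x2 + 1x3 + 2x4 + 1x5 ≤ 16   (sugar)
  119x1 + 113x2 + 212x3 + 47x4 + 145x5 ≥ 130   (calories)
  x1, x2, x3, x4, x5 ≥ 0.
The optimal basis is {pasta, broccoli}; cottage cheese, bananas, eggs drop out. The vitamin C and calories requirements are met with equality.
Optimal quantities: pasta = 0.1395 servings, broccoli = 2.137 servings.
Total cost: 0.38·0.1395 + 1.03·2.137 = 2.2541.

€2.25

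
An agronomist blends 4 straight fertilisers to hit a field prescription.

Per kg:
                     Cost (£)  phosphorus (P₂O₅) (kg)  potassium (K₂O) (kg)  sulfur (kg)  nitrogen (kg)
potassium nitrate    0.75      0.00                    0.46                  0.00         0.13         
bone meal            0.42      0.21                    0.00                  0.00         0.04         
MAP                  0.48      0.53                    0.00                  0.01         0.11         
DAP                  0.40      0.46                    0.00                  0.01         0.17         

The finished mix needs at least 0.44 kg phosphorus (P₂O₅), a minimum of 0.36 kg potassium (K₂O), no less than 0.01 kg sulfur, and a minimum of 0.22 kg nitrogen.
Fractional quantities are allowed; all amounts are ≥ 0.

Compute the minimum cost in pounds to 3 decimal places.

£0.987

Treat it as an LP. Let x1 = kg of potassium nitrate, x2 = kg of bone meal, x3 = kg of MAP, x4 = kg of DAP.
Minimise 0.75x1 + 0.42x2 + 0.48x3 + 0.4x4 subject to:
  0.21x2 + 0.53x3 + 0.46x4 ≥ 0.44   (phosphorus (P₂O₅))
  0.46x1 ≥ 0.36   (potassium (K₂O))
  0.01x3 + 0.01x4 ≥ 0.01   (sulfur)
  0.13x1 + 0.04x2 + 0.11x3 + 0.17x4 ≥ 0.22   (nitrogen)
  x1, x2, x3, x4 ≥ 0.
At the optimum only potassium nitrate, DAP are positive (bone meal, MAP = 0). The potassium (K₂O) and sulfur requirements are met with equality.
So potassium nitrate = 0.7826 kg, DAP = 1 kg.
Objective = 0.75·0.7826 + 0.4·1 = 0.98695.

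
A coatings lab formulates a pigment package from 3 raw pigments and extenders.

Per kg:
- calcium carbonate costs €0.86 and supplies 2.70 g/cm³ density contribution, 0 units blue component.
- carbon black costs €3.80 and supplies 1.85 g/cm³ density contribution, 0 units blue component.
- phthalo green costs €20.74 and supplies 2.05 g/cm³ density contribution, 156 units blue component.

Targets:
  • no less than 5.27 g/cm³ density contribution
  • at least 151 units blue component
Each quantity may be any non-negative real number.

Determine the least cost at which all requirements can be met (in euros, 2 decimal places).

€21.12

Treat it as an LP. Let x1 = kg of calcium carbonate, x2 = kg of carbon black, x3 = kg of phthalo green.
Minimize 0.86x1 + 3.8x2 + 20.74x3 subject to:
  2.7x1 + 1.85x2 + 2.05x3 ≥ 5.27   (density contribution)
  156x3 ≥ 151   (blue component)
  x1, x2, x3 ≥ 0.
At the optimum only calcium carbonate, phthalo green are positive (carbon black = 0). There the density contribution and blue component constraints are tight.
Optimal quantities: calcium carbonate = 1.217 kg, phthalo green = 0.9679 kg.
Total cost: 0.86·1.217 + 20.74·0.9679 = 21.1209.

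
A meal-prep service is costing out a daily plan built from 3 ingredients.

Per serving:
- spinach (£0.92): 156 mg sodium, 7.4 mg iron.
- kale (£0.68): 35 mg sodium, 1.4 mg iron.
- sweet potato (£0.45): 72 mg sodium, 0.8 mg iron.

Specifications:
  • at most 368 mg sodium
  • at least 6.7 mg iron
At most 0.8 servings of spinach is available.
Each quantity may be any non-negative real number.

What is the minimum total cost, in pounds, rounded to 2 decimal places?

£1.11

Let x1 = servings of spinach, x2 = servings of kale, x3 = servings of sweet potato.
min 0.92x1 + 0.68x2 + 0.45x3 s.t.:
  156x1 + 35x2 + 72x3 ≤ 368   (sodium)
  7.4x1 + 1.4x2 + 0.8x3 ≥ 6.7   (iron)
  x1 ≤ 0.8
  x1, x2, x3 ≥ 0.
The optimal basis is {spinach, kale}; sweet potato drops out. The iron and the spinach cap requirements are met with equality.
Solving gives x1 = 0.8, x2 = 0.5571.
Total cost: 0.92·0.8 + 0.68·0.5571 = 1.1148.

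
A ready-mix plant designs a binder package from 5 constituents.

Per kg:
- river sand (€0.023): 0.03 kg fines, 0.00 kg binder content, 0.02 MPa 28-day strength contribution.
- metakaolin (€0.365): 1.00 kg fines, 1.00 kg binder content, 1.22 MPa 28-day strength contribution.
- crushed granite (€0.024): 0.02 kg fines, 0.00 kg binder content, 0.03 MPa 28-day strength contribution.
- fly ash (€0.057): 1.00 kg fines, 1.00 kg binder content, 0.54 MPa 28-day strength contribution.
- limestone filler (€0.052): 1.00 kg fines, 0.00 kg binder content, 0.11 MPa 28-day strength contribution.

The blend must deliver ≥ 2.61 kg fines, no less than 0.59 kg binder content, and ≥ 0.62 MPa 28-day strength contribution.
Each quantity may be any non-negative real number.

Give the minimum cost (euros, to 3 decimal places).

Set it up as a linear program. Let x1 = kg of river sand, x2 = kg of metakaolin, x3 = kg of crushed granite, x4 = kg of fly ash, x5 = kg of limestone filler.
Minimise 0.023x1 + 0.365x2 + 0.024x3 + 0.057x4 + 0.052x5 s.t.:
  0.03x1 + 1x2 + 0.02x3 + 1x4 + 1x5 ≥ 2.61   (fines)
  1x2 + 1x4 ≥ 0.59   (binder content)
  0.02x1 + 1.22x2 + 0.03x3 + 0.54x4 + 0.11x5 ≥ 0.62   (28-day strength contribution)
  x1, x2, x3, x4, x5 ≥ 0.
The optimal basis is {fly ash, limestone filler}; river sand, metakaolin, crushed granite drop out. The fines and 28-day strength contribution requirements are met with equality.
Solving gives x4 = 0.7742, x5 = 1.836.
Cost = 0.057·0.7742 + 0.052·1.836 = 0.13960.

€0.140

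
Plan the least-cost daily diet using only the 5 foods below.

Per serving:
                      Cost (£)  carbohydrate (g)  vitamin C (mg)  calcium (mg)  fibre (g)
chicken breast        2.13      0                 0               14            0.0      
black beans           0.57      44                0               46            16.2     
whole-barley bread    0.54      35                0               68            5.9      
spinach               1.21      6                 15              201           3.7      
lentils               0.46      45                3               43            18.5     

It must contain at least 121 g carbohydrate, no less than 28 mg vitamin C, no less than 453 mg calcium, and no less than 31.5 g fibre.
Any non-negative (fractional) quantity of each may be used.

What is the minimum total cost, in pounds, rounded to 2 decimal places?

£3.20

Let x1 = servings of chicken breast, x2 = servings of black beans, x3 = servings of whole-barley bread, x4 = servings of spinach, x5 = servings of lentils.
Minimise 2.13x1 + 0.57x2 + 0.54x3 + 1.21x4 + 0.46x5 s.t.:
  44x2 + 35x3 + 6x4 + 45x5 ≥ 121   (carbohydrate)
  15x4 + 3x5 ≥ 28   (vitamin C)
  14x1 + 46x2 + 68x3 + 201x4 + 43x5 ≥ 453   (calcium)
  16.2x2 + 5.9x3 + 3.7x4 + 18.5x5 ≥ 31.5   (fibre)
  x1, x2, x3, x4, x5 ≥ 0.
The minimum-cost mix takes nothing from chicken breast, black beans — only whole-barley bread, spinach, lentils. Binding constraints: carbohydrate, vitamin C, calcium.
Solving gives x3 = 1.076, x4 = 1.537, x5 = 1.647.
Cost = 0.54·1.076 + 1.21·1.537 + 0.46·1.647 = 3.1984.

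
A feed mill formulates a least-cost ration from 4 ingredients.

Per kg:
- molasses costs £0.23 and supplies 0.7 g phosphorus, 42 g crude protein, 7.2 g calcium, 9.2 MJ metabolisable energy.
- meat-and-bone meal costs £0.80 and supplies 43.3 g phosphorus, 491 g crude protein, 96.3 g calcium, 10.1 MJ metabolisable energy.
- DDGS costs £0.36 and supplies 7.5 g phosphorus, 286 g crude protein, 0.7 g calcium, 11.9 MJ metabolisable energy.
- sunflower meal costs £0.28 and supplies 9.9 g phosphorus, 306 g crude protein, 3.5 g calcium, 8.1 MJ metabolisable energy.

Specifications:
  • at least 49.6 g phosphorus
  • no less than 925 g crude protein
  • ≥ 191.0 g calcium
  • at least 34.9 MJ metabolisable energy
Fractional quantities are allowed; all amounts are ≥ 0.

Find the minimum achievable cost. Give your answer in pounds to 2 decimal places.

£1.89

Let x1 = kg of molasses, x2 = kg of meat-and-bone meal, x3 = kg of DDGS, x4 = kg of sunflower meal.
Minimize 0.23x1 + 0.8x2 + 0.36x3 + 0.28x4 s.t.:
  0.7x1 + 43.3x2 + 7.5x3 + 9.9x4 ≥ 49.6   (phosphorus)
  42x1 + 491x2 + 286x3 + 306x4 ≥ 925   (crude protein)
  7.2x1 + 96.3x2 + 0.7x3 + 3.5x4 ≥ 191   (calcium)
  9.2x1 + 10.1x2 + 11.9x3 + 8.1x4 ≥ 34.9   (metabolisable energy)
  x1, x2, x3, x4 ≥ 0.
At the optimum only molasses, meat-and-bone meal are positive (DDGS, sunflower meal = 0). There the calcium and metabolisable energy constraints are tight.
So molasses = 1.761 kg, meat-and-bone meal = 1.852 kg.
Objective = 0.23·1.761 + 0.8·1.852 = 1.8866.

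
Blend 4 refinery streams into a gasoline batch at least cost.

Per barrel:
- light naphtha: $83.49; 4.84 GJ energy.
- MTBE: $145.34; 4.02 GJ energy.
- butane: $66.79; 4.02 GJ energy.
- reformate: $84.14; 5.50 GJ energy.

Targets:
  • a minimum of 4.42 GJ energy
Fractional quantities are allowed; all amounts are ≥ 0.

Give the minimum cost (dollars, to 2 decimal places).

This is a linear program. Let x1 = barrels of light naphtha, x2 = barrels of MTBE, x3 = barrels of butane, x4 = barrels of reformate.
Minimize 83.49x1 + 145.34x2 + 66.79x3 + 84.14x4 with:
  4.84x1 + 4.02x2 + 4.02x3 + 5.5x4 ≥ 4.42   (energy)
  x1, x2, x3, x4 ≥ 0.
The minimum-cost mix takes nothing from light naphtha, MTBE, butane — only reformate. Binding constraint: energy.
That vertex is x4 = 0.80364.
Total cost: 84.14·0.80364 = 67.6183.

$67.62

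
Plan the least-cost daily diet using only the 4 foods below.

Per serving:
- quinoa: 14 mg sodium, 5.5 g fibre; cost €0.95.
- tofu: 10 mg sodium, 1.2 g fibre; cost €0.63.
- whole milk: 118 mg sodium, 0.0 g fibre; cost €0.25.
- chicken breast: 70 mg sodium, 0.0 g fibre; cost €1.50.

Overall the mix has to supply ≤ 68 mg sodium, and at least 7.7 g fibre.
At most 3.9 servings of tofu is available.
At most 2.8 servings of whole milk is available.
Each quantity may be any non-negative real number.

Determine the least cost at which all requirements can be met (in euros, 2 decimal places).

€1.33

Let x1 = servings of quinoa, x2 = servings of tofu, x3 = servings of whole milk, x4 = servings of chicken breast.
min 0.95x1 + 0.63x2 + 0.25x3 + 1.5x4 with:
  14x1 + 10x2 + 118x3 + 70x4 ≤ 68   (sodium)
  5.5x1 + 1.2x2 ≥ 7.7   (fibre)
  x2 ≤ 3.9
  x3 ≤ 2.8
  x1, x2, x3, x4 ≥ 0.
The minimum-cost mix takes nothing from tofu, whole milk, chicken breast — only quinoa. Binding constraint: fibre.
Solving gives x1 = 1.4.
Objective = 0.95·1.4 = 1.3300.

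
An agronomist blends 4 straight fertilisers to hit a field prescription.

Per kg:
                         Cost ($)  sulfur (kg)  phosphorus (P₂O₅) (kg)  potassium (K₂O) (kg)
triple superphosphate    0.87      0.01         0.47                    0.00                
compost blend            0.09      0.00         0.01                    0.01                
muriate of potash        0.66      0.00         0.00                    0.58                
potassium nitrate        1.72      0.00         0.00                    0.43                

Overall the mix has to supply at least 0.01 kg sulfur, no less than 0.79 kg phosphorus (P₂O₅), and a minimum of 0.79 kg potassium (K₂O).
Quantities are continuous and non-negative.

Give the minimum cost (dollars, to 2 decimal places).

Let x1 = kg of triple superphosphate, x2 = kg of compost blend, x3 = kg of muriate of potash, x4 = kg of potassium nitrate.
min 0.87x1 + 0.09x2 + 0.66x3 + 1.72x4 s.t.:
  0.01x1 ≥ 0.01   (sulfur)
  0.47x1 + 0.01x2 ≥ 0.79   (phosphorus (P₂O₅))
  0.01x2 + 0.58x3 + 0.43x4 ≥ 0.79   (potassium (K₂O))
  x1, x2, x3, x4 ≥ 0.
The cheapest feasible vertex uses only triple superphosphate, muriate of potash; compost blend, potassium nitrate are not used. The phosphorus (P₂O₅) and potassium (K₂O) requirements are met with equality.
So triple superphosphate = 1.681 kg, muriate of potash = 1.362 kg.
Hence cost = 0.87·1.681 + 0.66·1.362 = $2.3614.

$2.36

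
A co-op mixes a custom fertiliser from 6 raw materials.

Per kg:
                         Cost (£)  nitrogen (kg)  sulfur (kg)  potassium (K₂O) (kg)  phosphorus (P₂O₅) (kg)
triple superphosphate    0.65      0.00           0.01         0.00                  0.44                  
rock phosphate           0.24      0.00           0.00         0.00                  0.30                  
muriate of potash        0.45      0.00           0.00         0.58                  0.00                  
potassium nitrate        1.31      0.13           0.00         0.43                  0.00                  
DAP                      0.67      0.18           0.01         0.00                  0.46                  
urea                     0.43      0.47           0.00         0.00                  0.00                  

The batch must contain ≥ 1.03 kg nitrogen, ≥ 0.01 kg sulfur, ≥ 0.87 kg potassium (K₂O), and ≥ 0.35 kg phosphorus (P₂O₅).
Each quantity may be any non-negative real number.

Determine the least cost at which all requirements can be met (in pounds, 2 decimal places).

Let x1 = kg of triple superphosphate, x2 = kg of rock phosphate, x3 = kg of muriate of potash, x4 = kg of potassium nitrate, x5 = kg of DAP, x6 = kg of urea.
Minimise 0.65x1 + 0.24x2 + 0.45x3 + 1.31x4 + 0.67x5 + 0.43x6 with:
  0.13x4 + 0.18x5 + 0.47x6 ≥ 1.03   (nitrogen)
  0.01x1 + 0.01x5 ≥ 0.01   (sulfur)
  0.58x3 + 0.43x4 ≥ 0.87   (potassium (K₂O))
  0.44x1 + 0.3x2 + 0.46x5 ≥ 0.35   (phosphorus (P₂O₅))
  x1, x2, x3, x4, x5, x6 ≥ 0.
At the optimum only muriate of potash, DAP, urea are positive (triple superphosphate, rock phosphate, potassium nitrate = 0). Binding constraints: nitrogen, sulfur, potassium (K₂O).
That vertex is x3 = 1.5, x5 = 1, x6 = 1.809.
Total cost: 0.45·1.5 + 0.67·1 + 0.43·1.809 = 2.1229.

£2.12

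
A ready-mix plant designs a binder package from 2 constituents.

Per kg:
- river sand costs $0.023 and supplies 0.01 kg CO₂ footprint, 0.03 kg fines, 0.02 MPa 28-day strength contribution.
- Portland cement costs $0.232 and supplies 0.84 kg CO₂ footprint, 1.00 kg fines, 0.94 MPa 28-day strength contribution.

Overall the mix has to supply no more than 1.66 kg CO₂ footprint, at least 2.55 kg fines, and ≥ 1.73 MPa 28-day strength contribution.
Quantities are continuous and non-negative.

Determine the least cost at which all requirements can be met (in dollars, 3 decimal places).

$1.100

Let x1 = kg of river sand, x2 = kg of Portland cement.
Minimize 0.023x1 + 0.232x2 with:
  0.01x1 + 0.84x2 ≤ 1.66   (CO₂ footprint)
  0.03x1 + 1x2 ≥ 2.55   (fines)
  0.02x1 + 0.94x2 ≥ 1.73   (28-day strength contribution)
  x1, x2 ≥ 0.
Both inputs are positive at the optimum. The CO₂ footprint and fines requirements are met with equality.
That vertex is x1 = 31.71, x2 = 1.599.
Hence cost = 0.023·31.71 + 0.232·1.599 = $1.10030.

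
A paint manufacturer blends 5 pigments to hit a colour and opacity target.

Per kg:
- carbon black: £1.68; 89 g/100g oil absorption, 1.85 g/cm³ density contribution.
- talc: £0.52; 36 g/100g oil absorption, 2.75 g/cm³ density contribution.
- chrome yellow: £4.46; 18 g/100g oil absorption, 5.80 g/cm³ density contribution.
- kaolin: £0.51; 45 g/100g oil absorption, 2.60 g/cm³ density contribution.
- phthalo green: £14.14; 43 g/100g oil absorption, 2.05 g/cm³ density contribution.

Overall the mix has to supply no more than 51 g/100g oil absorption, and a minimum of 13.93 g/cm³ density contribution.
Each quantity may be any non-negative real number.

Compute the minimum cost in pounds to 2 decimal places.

Let x1 = kg of carbon black, x2 = kg of talc, x3 = kg of chrome yellow, x4 = kg of kaolin, x5 = kg of phthalo green.
Minimize 1.68x1 + 0.52x2 + 4.46x3 + 0.51x4 + 14.14x5 subject to:
  89x1 + 36x2 + 18x3 + 45x4 + 43x5 ≤ 51   (oil absorption)
  1.85x1 + 2.75x2 + 5.8x3 + 2.6x4 + 2.05x5 ≥ 13.93   (density contribution)
  x1, x2, x3, x4, x5 ≥ 0.
The minimum-cost mix takes nothing from carbon black, kaolin, phthalo green — only talc, chrome yellow. The oil absorption and density contribution requirements are met with equality.
That vertex is x2 = 0.2829, x3 = 2.268.
Total cost: 0.52·0.2829 + 4.46·2.268 = 10.2624.

£10.26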